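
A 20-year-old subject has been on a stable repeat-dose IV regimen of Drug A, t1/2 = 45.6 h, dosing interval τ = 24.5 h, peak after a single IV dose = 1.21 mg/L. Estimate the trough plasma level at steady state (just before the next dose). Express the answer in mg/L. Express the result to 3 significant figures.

k = ln2 / t½ = 0.693147 / 45.6 = 0.01520 h⁻¹
e^(−kτ) = e^(−0.01520 × 24.5) = 0.6891
Accumulation ratio R = 1 / (1 − e^(−kτ)) = 1 / (1 − 0.6891) = 3.216
Steady-state trough = C₀ × R × e^(−kτ) = 1.21 × 3.216 × 0.6891 = 2.682 mg/L

2.68 mg/L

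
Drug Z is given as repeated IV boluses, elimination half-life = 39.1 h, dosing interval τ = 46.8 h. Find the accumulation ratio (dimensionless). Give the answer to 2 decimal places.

k = ln2 / t½ = 0.693147 / 39.1 = 0.01773 h⁻¹
e^(−kτ) = e^(−0.01773 × 46.8) = 0.4362
Accumulation ratio R = 1 / (1 − e^(−kτ)) = 1 / (1 − 0.4362) = 1.774

1.77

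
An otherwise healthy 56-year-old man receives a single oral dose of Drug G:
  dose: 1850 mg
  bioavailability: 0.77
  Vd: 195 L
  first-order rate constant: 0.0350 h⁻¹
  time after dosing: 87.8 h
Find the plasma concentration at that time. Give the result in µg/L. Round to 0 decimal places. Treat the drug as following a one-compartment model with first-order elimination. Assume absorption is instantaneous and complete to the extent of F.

338 µg/L

Amount reaching circulation = F × Dose = 0.77 × 1850 = 1425 mg
C₀ = F·Dose / Vd = 1425 / 195 = 7.308 mg/L
C = C₀ · e^(−k·t) = 7.308 × e^(−0.03500 × 87.8)
  = 7.308 × 0.04628 = 0.3382 mg/L
Convert: 0.3382 mg/L × 1000 = 338.2 µg/L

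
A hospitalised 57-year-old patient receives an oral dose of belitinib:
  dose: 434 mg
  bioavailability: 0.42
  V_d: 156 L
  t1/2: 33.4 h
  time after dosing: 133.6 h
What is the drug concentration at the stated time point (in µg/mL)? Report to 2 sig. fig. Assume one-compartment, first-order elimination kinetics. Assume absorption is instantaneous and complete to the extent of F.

Amount reaching circulation = F × Dose = 0.42 × 434.0 = 182.3 mg
C₀ = F·Dose / Vd = 182.3 / 156 = 1.169 mg/L
k = ln2 / t½ = 0.693147 / 33.4 = 0.02075 h⁻¹
t / t½ = 133.6 / 33.4 = 4 half-lives
C = C₀ × (1/2)^4 = 1.169 × 0.06250 = 0.07306 mg/L
(0.07306 mg/L = 0.07306 µg/mL)

0.073 µg/mL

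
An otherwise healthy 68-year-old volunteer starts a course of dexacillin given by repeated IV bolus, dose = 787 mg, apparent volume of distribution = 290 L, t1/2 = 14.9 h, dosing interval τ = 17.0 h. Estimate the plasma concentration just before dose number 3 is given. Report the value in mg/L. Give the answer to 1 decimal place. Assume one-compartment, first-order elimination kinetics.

C₀ per dose = Dose / Vd = 787 / 290 = 2.714 mg/L
k = ln2 / t½ = 0.693147 / 14.9 = 0.04652 h⁻¹
Fraction remaining after one interval: r = e^(−kτ) = e^(−0.04652 × 17.0) = 0.4535
Before dose 3, 2 doses have been given (aged 1τ, 2τ).
C_trough = C₀ × (r + r²) = 2.714 × (0.4535 + 0.2057) = 1.789 mg/L

1.8 mg/L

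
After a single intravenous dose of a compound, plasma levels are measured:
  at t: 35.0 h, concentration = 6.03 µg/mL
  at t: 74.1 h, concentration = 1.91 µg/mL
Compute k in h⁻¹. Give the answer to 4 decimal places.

0.0294 h⁻¹

k = ln(C₁/C₂) / (t₂ − t₁) = ln(6.03/1.91) / (74.1 − 35.0)
  = 1.150 / 39.10 = 0.02941 h⁻¹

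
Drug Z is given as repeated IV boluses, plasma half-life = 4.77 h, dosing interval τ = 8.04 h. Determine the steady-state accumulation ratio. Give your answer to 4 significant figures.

1.451

k = ln2 / t½ = 0.693147 / 4.77 = 0.1453 h⁻¹
e^(−kτ) = e^(−0.1453 × 8.04) = 0.3109
Accumulation ratio R = 1 / (1 − e^(−kτ)) = 1 / (1 − 0.3109) = 1.451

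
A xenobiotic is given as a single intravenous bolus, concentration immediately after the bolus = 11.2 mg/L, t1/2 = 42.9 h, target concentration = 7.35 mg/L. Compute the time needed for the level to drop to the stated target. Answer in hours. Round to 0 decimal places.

k = ln2 / t½ = 0.693147 / 42.9 = 0.01616 h⁻¹
t = ln(C₀ / C) / k = ln(11.20 / 7.35) / 0.01616
  = ln(1.524) / 0.01616 = 0.4213 / 0.01616 = 26.07 h

26 h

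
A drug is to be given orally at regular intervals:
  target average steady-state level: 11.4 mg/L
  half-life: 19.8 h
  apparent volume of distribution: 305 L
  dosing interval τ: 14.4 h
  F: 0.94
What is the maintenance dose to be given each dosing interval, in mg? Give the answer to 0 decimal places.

k = ln2 / t½ = 0.693147 / 19.8 = 0.03501 h⁻¹
CL = k × Vd = 0.03501 × 305 = 10.68 L/h
At steady state, F × (Dose/τ) = Css × CL.
Dose = Css × CL × τ / F = 11.4 × 10.68 × 14.4 / 0.94 = 1865 mg

1865 mg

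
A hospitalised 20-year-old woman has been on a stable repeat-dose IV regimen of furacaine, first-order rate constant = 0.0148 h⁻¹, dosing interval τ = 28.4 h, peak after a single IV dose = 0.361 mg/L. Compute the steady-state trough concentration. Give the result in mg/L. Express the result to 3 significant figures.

e^(−kτ) = e^(−0.01480 × 28.4) = 0.6568
Accumulation ratio R = 1 / (1 − e^(−kτ)) = 1 / (1 − 0.6568) = 2.914
Steady-state trough = C₀ × R × e^(−kτ) = 0.361 × 2.914 × 0.6568 = 0.6909 mg/L

0.691 mg/L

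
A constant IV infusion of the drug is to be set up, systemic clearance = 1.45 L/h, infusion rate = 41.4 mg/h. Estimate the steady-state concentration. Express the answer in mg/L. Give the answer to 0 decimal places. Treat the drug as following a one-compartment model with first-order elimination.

At steady state Css = R₀ / CL = 41.4 / 1.450 = 28.55 mg/L

29 mg/L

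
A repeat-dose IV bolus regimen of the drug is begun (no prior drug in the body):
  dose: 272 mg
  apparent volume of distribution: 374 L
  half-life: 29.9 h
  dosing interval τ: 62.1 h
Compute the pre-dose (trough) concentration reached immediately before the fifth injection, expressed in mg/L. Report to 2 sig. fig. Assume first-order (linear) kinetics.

0.23 mg/L

C₀ per dose = Dose / Vd = 272 / 374 = 0.7273 mg/L
k = ln2 / t½ = 0.693147 / 29.9 = 0.02318 h⁻¹
Fraction remaining after one interval: r = e^(−kτ) = e^(−0.02318 × 62.1) = 0.2371
Before dose 5, 4 doses have been given (aged 1τ, 2τ, 3τ, 4τ).
C_trough = C₀ × (r + r² + … + r^4) = C₀ × r(1−r^4)/(1−r)
        = 0.7273 × 0.2371 × (1 − 0.003160) / (1 − 0.2371) = 0.2253 mg/L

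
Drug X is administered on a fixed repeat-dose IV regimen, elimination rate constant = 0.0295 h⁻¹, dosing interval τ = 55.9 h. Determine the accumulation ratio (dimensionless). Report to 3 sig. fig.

e^(−kτ) = e^(−0.02950 × 55.9) = 0.1922
Accumulation ratio R = 1 / (1 − e^(−kτ)) = 1 / (1 − 0.1922) = 1.238

1.24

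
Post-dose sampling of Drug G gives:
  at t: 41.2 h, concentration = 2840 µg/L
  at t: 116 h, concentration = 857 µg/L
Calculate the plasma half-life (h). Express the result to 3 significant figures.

43.3 h

k = ln(C₁/C₂) / (t₂ − t₁) = ln(2840/857) / (116 − 41.2)
  = 1.198 / 74.80 = 0.01602 h⁻¹
t½ = ln2 / k = 0.693147 / 0.01602 = 43.27 h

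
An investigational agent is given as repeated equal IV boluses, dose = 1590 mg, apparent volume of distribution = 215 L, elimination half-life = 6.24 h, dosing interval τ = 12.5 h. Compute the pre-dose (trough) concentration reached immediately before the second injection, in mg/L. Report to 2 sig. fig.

C₀ per dose = Dose / Vd = 1590 / 215 = 7.395 mg/L
k = ln2 / t½ = 0.693147 / 6.24 = 0.1111 h⁻¹
Fraction remaining after one interval: r = e^(−kτ) = e^(−0.1111 × 12.5) = 0.2494
Before dose 2, 1 dose has been given (aged 1τ).
C_trough = C₀ × r = 7.395 × 0.2494 = 1.844 mg/L

1.8 mg/L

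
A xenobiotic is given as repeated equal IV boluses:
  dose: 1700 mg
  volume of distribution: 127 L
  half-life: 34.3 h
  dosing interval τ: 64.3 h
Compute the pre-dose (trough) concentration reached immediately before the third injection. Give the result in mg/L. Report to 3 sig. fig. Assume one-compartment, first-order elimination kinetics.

C₀ per dose = Dose / Vd = 1700 / 127 = 13.39 mg/L
k = ln2 / t½ = 0.693147 / 34.3 = 0.02021 h⁻¹
Fraction remaining after one interval: r = e^(−kτ) = e^(−0.02021 × 64.3) = 0.2727
Before dose 3, 2 doses have been given (aged 1τ, 2τ).
C_trough = C₀ × (r + r²) = 13.39 × (0.2727 + 0.07437) = 4.647 mg/L

4.65 mg/L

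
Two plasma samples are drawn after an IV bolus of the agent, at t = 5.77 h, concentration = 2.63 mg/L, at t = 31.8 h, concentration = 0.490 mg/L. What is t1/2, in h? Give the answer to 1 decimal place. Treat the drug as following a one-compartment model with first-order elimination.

10.7 h

k = ln(C₁/C₂) / (t₂ − t₁) = ln(2.63/0.490) / (31.8 − 5.77)
  = 1.680 / 26.03 = 0.06454 h⁻¹
t½ = ln2 / k = 0.693147 / 0.06454 = 10.74 h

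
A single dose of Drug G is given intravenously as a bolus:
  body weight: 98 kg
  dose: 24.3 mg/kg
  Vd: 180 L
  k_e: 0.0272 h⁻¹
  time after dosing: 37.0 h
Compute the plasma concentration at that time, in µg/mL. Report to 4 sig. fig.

4.836 µg/mL

Total dose = 24.3 × 98 = 2381 mg
C₀ = Dose / Vd = 2381 / 180 = 13.23 mg/L
C = C₀ · e^(−k·t) = 13.23 × e^(−0.02720 × 37.0)
  = 13.23 × 0.3655 = 4.836 mg/L
(4.836 mg/L = 4.836 µg/mL)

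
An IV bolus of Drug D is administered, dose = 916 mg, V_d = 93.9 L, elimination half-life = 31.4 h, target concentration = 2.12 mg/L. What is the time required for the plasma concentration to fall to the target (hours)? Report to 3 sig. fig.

69.1 h

C₀ = Dose / Vd = 916.0 / 93.9 = 9.755 mg/L
k = ln2 / t½ = 0.693147 / 31.4 = 0.02207 h⁻¹
t = ln(C₀ / C) / k = ln(9.755 / 2.12) / 0.02207
  = ln(4.601) / 0.02207 = 1.526 / 0.02207 = 69.14 h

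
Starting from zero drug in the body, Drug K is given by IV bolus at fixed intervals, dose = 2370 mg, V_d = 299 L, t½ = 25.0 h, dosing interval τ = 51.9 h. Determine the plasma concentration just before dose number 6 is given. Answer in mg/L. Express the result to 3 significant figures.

C₀ per dose = Dose / Vd = 2370 / 299 = 7.926 mg/L
k = ln2 / t½ = 0.693147 / 25.0 = 0.02773 h⁻¹
Fraction remaining after one interval: r = e^(−kτ) = e^(−0.02773 × 51.9) = 0.2371
Before dose 6, 5 doses have been given (aged 1τ, 2τ, 3τ, 4τ, 5τ).
C_trough = C₀ × (r + r² + … + r^5) = C₀ × r(1−r^5)/(1−r)
        = 7.926 × 0.2371 × (1 − 0.0007493) / (1 − 0.2371) = 2.461 mg/L

2.46 mg/L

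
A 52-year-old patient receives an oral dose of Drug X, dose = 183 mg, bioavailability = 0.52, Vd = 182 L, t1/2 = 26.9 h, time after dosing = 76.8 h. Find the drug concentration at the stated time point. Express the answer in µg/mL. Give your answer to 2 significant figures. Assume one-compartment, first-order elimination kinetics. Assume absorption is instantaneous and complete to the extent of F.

Amount reaching circulation = F × Dose = 0.52 × 183.0 = 95.16 mg
C₀ = F·Dose / Vd = 95.16 / 182 = 0.5229 mg/L
k = ln2 / t½ = 0.693147 / 26.9 = 0.02577 h⁻¹
C = C₀ · e^(−k·t) = 0.5229 × e^(−0.02577 × 76.8)
  = 0.5229 × 0.1382 = 0.07226 mg/L
(0.07226 mg/L = 0.07226 µg/mL)

0.072 µg/mL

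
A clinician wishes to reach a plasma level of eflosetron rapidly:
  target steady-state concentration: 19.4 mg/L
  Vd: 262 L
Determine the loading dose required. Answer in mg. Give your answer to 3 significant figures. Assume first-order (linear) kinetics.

LD = Css × Vd = 19.4 × 262 = 5083 mg

5080 mg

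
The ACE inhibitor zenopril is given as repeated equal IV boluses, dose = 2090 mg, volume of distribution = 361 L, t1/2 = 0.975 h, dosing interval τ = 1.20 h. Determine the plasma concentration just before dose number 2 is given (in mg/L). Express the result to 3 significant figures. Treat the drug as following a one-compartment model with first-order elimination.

C₀ per dose = Dose / Vd = 2090 / 361 = 5.789 mg/L
k = ln2 / t½ = 0.693147 / 0.975 = 0.7109 h⁻¹
Fraction remaining after one interval: r = e^(−kτ) = e^(−0.7109 × 1.20) = 0.4261
Before dose 2, 1 dose has been given (aged 1τ).
C_trough = C₀ × r = 5.789 × 0.4261 = 2.467 mg/L

2.47 mg/L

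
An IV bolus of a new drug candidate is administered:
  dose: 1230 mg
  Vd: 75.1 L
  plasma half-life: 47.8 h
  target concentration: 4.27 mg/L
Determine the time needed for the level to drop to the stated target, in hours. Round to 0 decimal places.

93 h

C₀ = Dose / Vd = 1230 / 75.1 = 16.38 mg/L
k = ln2 / t½ = 0.693147 / 47.8 = 0.01450 h⁻¹
t = ln(C₀ / C) / k = ln(16.38 / 4.27) / 0.01450
  = ln(3.836) / 0.01450 = 1.344 / 0.01450 = 92.69 h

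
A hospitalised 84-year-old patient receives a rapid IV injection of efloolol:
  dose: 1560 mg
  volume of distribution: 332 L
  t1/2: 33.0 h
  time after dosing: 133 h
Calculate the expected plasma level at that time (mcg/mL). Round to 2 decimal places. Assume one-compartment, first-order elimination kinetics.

C₀ = Dose / Vd = 1560 / 332 = 4.699 mg/L
k = ln2 / t½ = 0.693147 / 33.0 = 0.02100 h⁻¹
C = C₀ · e^(−k·t) = 4.699 × e^(−0.02100 × 133)
  = 4.699 × 0.06124 = 0.2878 mg/L
(0.2878 mg/L = 0.2878 mcg/mL)

0.29 mcg/mL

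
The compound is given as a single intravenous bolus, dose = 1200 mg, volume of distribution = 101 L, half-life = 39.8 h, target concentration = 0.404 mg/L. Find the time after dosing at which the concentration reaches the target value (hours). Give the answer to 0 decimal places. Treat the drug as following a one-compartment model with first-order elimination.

194 h

C₀ = Dose / Vd = 1200 / 101 = 11.88 mg/L
k = ln2 / t½ = 0.693147 / 39.8 = 0.01742 h⁻¹
t = ln(C₀ / C) / k = ln(11.88 / 0.404) / 0.01742
  = ln(29.41) / 0.01742 = 3.381 / 0.01742 = 194.1 h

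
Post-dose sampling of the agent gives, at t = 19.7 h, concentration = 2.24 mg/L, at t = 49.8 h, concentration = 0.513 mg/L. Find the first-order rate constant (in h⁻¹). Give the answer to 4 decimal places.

0.0490 h⁻¹

k = ln(C₁/C₂) / (t₂ − t₁) = ln(2.24/0.513) / (49.8 − 19.7)
  = 1.474 / 30.10 = 0.04897 h⁻¹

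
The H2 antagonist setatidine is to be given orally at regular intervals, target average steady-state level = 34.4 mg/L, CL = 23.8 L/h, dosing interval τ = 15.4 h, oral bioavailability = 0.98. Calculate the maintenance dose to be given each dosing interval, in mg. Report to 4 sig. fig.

12870 mg

At steady state, F × (Dose/τ) = Css × CL.
Dose = Css × CL × τ / F = 34.4 × 23.80 × 15.4 / 0.98 = 12870 mg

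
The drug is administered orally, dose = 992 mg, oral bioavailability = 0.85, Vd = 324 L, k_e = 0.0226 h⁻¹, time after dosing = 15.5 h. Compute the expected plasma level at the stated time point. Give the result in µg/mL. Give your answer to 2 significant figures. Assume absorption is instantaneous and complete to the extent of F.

1.8 µg/mL

Amount reaching circulation = F × Dose = 0.85 × 992.0 = 843.2 mg
C₀ = F·Dose / Vd = 843.2 / 324 = 2.602 mg/L
C = C₀ · e^(−k·t) = 2.602 × e^(−0.02260 × 15.5)
  = 2.602 × 0.7045 = 1.833 mg/L
(1.833 mg/L = 1.833 µg/mL)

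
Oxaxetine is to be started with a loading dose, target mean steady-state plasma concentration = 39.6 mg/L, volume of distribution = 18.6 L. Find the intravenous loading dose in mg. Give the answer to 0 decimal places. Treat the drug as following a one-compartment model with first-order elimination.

LD = Css × Vd = 39.6 × 18.6 = 736.6 mg

737 mg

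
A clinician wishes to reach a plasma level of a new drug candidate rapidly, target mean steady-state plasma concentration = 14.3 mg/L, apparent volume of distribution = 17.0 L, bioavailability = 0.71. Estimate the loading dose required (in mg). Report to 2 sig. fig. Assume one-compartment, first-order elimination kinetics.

LD = Css × Vd / F = 14.3 × 17.0 / 0.71 = 342.4 mg

340 mg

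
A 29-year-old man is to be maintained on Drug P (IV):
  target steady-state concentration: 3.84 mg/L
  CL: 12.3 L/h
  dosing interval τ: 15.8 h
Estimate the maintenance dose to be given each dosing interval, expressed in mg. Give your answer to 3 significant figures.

At steady state, Dose/τ = Css × CL.
Dose = Css × CL × τ = 3.84 × 12.30 × 15.8 = 746.3 mg

746 mg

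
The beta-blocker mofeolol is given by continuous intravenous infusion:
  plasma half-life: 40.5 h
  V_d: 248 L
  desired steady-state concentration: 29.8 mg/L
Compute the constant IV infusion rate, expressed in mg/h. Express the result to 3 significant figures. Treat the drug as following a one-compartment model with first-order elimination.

126 mg/h

k = ln2 / t½ = 0.693147 / 40.5 = 0.01711 h⁻¹
CL = k × Vd = 0.01711 × 248 = 4.243 L/h
At steady state, infusion rate R₀ = Css × CL = 29.8 × 4.243 = 126.4 mg/h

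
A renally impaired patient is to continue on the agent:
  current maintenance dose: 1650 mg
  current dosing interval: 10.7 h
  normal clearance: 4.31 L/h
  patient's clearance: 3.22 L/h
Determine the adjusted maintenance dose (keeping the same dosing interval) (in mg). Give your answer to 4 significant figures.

1233 mg

To keep the same average steady-state level, dosing rate must scale with clearance.
CL ratio = 3.22 / 4.31 = 0.7471
New dose (same interval) = 1650 × 0.7471 = 1233 mg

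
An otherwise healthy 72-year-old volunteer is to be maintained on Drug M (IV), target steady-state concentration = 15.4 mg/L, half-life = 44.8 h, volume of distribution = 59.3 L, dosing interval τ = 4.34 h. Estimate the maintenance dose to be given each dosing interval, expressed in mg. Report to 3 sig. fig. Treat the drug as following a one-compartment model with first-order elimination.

61.3 mg

k = ln2 / t½ = 0.693147 / 44.8 = 0.01547 h⁻¹
CL = k × Vd = 0.01547 × 59.3 = 0.9174 L/h
At steady state, Dose/τ = Css × CL.
Dose = Css × CL × τ = 15.4 × 0.9174 × 4.34 = 61.32 mg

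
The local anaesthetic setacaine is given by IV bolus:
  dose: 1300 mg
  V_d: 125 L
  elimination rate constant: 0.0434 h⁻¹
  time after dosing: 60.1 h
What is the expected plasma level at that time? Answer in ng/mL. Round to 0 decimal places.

766 ng/mL

C₀ = Dose / Vd = 1300 / 125 = 10.40 mg/L
C = C₀ · e^(−k·t) = 10.40 × e^(−0.04340 × 60.1)
  = 10.40 × 0.07366 = 0.7661 mg/L
Convert: 0.7661 mg/L × 1000 = 766.1 ng/mL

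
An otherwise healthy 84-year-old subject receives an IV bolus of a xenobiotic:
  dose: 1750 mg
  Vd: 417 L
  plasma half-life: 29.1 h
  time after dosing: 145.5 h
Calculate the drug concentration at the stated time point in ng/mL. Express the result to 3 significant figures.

C₀ = Dose / Vd = 1750 / 417 = 4.197 mg/L
k = ln2 / t½ = 0.693147 / 29.1 = 0.02382 h⁻¹
t / t½ = 145.5 / 29.1 = 5 half-lives
C = C₀ × (1/2)^5 = 4.197 × 0.03125 = 0.1312 mg/L
Convert: 0.1312 mg/L × 1000 = 131.2 ng/mL

131 ng/mL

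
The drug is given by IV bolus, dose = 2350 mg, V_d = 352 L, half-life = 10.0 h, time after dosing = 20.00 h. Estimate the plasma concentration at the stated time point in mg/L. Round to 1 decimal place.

1.7 mg/L

C₀ = Dose / Vd = 2350 / 352 = 6.676 mg/L
k = ln2 / t½ = 0.693147 / 10.0 = 0.06931 h⁻¹
t / t½ = 20.00 / 10.0 = 2 half-lives
C = C₀ × (1/2)^2 = 6.676 × 0.2500 = 1.669 mg/L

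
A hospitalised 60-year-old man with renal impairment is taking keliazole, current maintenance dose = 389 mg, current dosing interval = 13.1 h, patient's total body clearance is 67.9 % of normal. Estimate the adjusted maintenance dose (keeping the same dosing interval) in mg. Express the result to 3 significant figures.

264 mg

To keep the same average steady-state level, dosing rate must scale with clearance.
CL ratio = 67.9 / 100 = 0.6790
New dose (same interval) = 389 × 0.6790 = 264.1 mg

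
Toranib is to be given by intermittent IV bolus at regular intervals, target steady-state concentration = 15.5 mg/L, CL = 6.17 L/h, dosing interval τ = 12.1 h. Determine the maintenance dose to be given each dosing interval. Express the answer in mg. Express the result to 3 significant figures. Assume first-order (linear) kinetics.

1160 mg

At steady state, Dose/τ = Css × CL.
Dose = Css × CL × τ = 15.5 × 6.170 × 12.1 = 1157 mg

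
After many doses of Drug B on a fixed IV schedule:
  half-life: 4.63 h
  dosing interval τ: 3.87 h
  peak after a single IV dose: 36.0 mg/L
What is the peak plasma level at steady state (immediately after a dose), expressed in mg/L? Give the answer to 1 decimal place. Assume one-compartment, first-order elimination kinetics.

k = ln2 / t½ = 0.693147 / 4.63 = 0.1497 h⁻¹
e^(−kτ) = e^(−0.1497 × 3.87) = 0.5603
Accumulation ratio R = 1 / (1 − e^(−kτ)) = 1 / (1 − 0.5603) = 2.274
Steady-state peak = C₀ × R = 36.0 × 2.274 = 81.86 mg/L

81.9 mg/L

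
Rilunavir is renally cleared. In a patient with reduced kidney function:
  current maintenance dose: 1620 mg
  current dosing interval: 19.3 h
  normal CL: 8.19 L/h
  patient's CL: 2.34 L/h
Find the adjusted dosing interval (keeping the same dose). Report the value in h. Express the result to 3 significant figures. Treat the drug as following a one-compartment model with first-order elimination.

To keep the same average steady-state level, dosing rate must scale with clearance.
CL ratio = 2.34 / 8.19 = 0.2857
New interval (same dose) = 19.3 / 0.2857 = 67.55 h

67.6 h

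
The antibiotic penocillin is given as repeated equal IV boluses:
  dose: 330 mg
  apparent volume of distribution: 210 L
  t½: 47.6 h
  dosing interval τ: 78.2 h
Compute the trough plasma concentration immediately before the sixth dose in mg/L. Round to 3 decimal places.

0.738 mg/L

C₀ per dose = Dose / Vd = 330 / 210 = 1.571 mg/L
k = ln2 / t½ = 0.693147 / 47.6 = 0.01456 h⁻¹
Fraction remaining after one interval: r = e^(−kτ) = e^(−0.01456 × 78.2) = 0.3203
Before dose 6, 5 doses have been given (aged 1τ, 2τ, 3τ, 4τ, 5τ).
C_trough = C₀ × (r + r² + … + r^5) = C₀ × r(1−r^5)/(1−r)
        = 1.571 × 0.3203 × (1 − 0.003371) / (1 − 0.3203) = 0.7378 mg/L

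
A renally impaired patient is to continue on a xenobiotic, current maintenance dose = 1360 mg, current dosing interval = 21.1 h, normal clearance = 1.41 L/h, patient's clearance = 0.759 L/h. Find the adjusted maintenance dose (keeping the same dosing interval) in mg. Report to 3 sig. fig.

732 mg

To keep the same average steady-state level, dosing rate must scale with clearance.
CL ratio = 0.759 / 1.41 = 0.5383
New dose (same interval) = 1360 × 0.5383 = 732.1 mg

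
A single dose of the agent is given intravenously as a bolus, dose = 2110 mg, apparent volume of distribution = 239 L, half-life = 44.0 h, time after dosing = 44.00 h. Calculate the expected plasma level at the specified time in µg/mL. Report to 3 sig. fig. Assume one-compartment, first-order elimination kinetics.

C₀ = Dose / Vd = 2110 / 239 = 8.828 mg/L
k = ln2 / t½ = 0.693147 / 44.0 = 0.01575 h⁻¹
t / t½ = 44.00 / 44.0 = 1 half-lives
C = C₀ × (1/2)^1 = 8.828 × 0.5000 = 4.414 mg/L
(4.414 mg/L = 4.414 µg/mL)

4.41 µg/mL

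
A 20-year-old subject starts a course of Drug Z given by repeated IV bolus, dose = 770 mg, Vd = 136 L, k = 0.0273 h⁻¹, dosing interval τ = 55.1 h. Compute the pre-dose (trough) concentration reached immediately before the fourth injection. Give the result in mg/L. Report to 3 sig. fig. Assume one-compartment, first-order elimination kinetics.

1.60 mg/L

C₀ per dose = Dose / Vd = 770 / 136 = 5.662 mg/L
Fraction remaining after one interval: r = e^(−kτ) = e^(−0.02730 × 55.1) = 0.2222
Before dose 4, 3 doses have been given (aged 1τ, 2τ, 3τ).
C_trough = C₀ × (r + r² + … + r^3) = C₀ × r(1−r^3)/(1−r)
        = 5.662 × 0.2222 × (1 − 0.01097) / (1 − 0.2222) = 1.600 mg/L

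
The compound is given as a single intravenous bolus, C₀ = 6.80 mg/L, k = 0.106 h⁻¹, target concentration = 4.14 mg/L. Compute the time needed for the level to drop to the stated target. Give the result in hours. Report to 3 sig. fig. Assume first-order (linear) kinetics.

4.68 h

t = ln(C₀ / C) / k = ln(6.800 / 4.14) / 0.1060
  = ln(1.643) / 0.1060 = 0.4965 / 0.1060 = 4.684 h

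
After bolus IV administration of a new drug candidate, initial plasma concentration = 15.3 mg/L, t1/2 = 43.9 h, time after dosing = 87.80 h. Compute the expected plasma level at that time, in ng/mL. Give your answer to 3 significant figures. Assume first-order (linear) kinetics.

k = ln2 / t½ = 0.693147 / 43.9 = 0.01579 h⁻¹
t / t½ = 87.80 / 43.9 = 2 half-lives
C = C₀ × (1/2)^2 = 15.30 × 0.2500 = 3.825 mg/L
Convert: 3.825 mg/L × 1000 = 3825 ng/mL

3830 ng/mL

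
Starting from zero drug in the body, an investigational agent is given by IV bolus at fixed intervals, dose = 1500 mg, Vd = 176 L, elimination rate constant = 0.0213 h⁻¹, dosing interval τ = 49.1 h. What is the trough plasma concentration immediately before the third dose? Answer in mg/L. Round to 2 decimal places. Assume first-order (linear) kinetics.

C₀ per dose = Dose / Vd = 1500 / 176 = 8.523 mg/L
Fraction remaining after one interval: r = e^(−kτ) = e^(−0.02130 × 49.1) = 0.3514
Before dose 3, 2 doses have been given (aged 1τ, 2τ).
C_trough = C₀ × (r + r²) = 8.523 × (0.3514 + 0.1235) = 4.048 mg/L

4.05 mg/L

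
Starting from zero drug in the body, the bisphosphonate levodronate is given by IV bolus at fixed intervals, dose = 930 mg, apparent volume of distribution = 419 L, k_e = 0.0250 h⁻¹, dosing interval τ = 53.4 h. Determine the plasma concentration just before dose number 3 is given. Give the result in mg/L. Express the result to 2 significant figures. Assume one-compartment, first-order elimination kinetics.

0.74 mg/L

C₀ per dose = Dose / Vd = 930 / 419 = 2.220 mg/L
Fraction remaining after one interval: r = e^(−kτ) = e^(−0.02500 × 53.4) = 0.2632
Before dose 3, 2 doses have been given (aged 1τ, 2τ).
C_trough = C₀ × (r + r²) = 2.220 × (0.2632 + 0.06927) = 0.7381 mg/L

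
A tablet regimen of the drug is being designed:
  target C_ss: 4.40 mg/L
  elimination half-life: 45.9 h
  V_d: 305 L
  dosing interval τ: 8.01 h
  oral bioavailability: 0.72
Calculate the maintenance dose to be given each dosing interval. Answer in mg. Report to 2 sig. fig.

230 mg

k = ln2 / t½ = 0.693147 / 45.9 = 0.01510 h⁻¹
CL = k × Vd = 0.01510 × 305 = 4.606 L/h
At steady state, F × (Dose/τ) = Css × CL.
Dose = Css × CL × τ / F = 4.40 × 4.606 × 8.01 / 0.72 = 225.5 mg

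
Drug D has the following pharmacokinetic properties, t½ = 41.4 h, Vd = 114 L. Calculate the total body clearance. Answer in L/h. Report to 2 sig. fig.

1.9 L/h

k = ln2 / t½ = 0.693147 / 41.4 = 0.01674 h⁻¹
CL = k × Vd = 0.01674 × 114 = 1.908 L/h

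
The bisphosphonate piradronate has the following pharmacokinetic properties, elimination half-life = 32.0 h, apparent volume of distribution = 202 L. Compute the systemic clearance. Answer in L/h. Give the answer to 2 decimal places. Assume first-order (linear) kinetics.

k = ln2 / t½ = 0.693147 / 32.0 = 0.02166 h⁻¹
CL = k × Vd = 0.02166 × 202 = 4.375 L/h

4.38 L/h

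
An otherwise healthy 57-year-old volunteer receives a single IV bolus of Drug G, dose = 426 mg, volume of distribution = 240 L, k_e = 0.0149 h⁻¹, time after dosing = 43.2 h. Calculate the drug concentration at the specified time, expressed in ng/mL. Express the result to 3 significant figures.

C₀ = Dose / Vd = 426.0 / 240 = 1.775 mg/L
C = C₀ · e^(−k·t) = 1.775 × e^(−0.01490 × 43.2)
  = 1.775 × 0.5254 = 0.9326 mg/L
Convert: 0.9326 mg/L × 1000 = 932.6 ng/mL

933 ng/mL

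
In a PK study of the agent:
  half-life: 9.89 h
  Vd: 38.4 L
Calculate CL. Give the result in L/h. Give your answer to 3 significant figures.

k = ln2 / t½ = 0.693147 / 9.89 = 0.07009 h⁻¹
CL = k × Vd = 0.07009 × 38.4 = 2.691 L/h

2.69 L/h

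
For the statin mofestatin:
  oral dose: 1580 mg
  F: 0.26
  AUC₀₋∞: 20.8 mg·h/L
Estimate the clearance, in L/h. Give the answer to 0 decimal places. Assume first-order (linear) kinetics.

20 L/h

CL = F·Dose / AUC = 0.26 × 1580 / 20.8 = 19.75 L/h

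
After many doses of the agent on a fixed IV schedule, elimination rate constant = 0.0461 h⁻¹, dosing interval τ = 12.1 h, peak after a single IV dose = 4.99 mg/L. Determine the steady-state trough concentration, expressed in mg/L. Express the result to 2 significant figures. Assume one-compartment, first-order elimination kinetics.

6.7 mg/L

e^(−kτ) = e^(−0.04610 × 12.1) = 0.5725
Accumulation ratio R = 1 / (1 − e^(−kτ)) = 1 / (1 − 0.5725) = 2.339
Steady-state trough = C₀ × R × e^(−kτ) = 4.99 × 2.339 × 0.5725 = 6.682 mg/L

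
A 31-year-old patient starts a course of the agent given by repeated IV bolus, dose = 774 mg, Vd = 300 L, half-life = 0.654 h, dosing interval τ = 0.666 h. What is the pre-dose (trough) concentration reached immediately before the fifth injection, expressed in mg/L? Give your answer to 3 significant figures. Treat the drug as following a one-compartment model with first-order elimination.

2.37 mg/L

C₀ per dose = Dose / Vd = 774 / 300 = 2.580 mg/L
k = ln2 / t½ = 0.693147 / 0.654 = 1.060 h⁻¹
Fraction remaining after one interval: r = e^(−kτ) = e^(−1.060 × 0.666) = 0.4936
Before dose 5, 4 doses have been given (aged 1τ, 2τ, 3τ, 4τ).
C_trough = C₀ × (r + r² + … + r^4) = C₀ × r(1−r^4)/(1−r)
        = 2.580 × 0.4936 × (1 − 0.05936) / (1 − 0.4936) = 2.366 mg/L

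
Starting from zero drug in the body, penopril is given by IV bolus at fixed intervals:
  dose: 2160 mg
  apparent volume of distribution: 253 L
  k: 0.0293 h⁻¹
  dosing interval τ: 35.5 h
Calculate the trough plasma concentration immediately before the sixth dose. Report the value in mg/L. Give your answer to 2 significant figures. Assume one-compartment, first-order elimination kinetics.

C₀ per dose = Dose / Vd = 2160 / 253 = 8.538 mg/L
Fraction remaining after one interval: r = e^(−kτ) = e^(−0.02930 × 35.5) = 0.3534
Before dose 6, 5 doses have been given (aged 1τ, 2τ, 3τ, 4τ, 5τ).
C_trough = C₀ × (r + r² + … + r^5) = C₀ × r(1−r^5)/(1−r)
        = 8.538 × 0.3534 × (1 − 0.005512) / (1 − 0.3534) = 4.641 mg/L

4.6 mg/L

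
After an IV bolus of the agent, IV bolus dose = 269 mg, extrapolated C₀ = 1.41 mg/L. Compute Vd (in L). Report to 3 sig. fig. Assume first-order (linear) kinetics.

Vd = Dose / C₀ = 269.0 / 1.41 = 190.8 L

191 L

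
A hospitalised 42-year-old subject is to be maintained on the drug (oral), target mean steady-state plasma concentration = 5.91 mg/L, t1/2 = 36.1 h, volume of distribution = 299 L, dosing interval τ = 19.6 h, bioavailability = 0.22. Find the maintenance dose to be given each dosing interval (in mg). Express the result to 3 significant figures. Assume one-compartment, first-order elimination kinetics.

k = ln2 / t½ = 0.693147 / 36.1 = 0.01920 h⁻¹
CL = k × Vd = 0.01920 × 299 = 5.741 L/h
At steady state, F × (Dose/τ) = Css × CL.
Dose = Css × CL × τ / F = 5.91 × 5.741 × 19.6 / 0.22 = 3023 mg

3020 mg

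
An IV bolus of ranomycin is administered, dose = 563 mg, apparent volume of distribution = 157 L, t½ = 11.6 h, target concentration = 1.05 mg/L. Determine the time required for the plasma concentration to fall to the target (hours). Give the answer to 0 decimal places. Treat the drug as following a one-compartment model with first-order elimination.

C₀ = Dose / Vd = 563.0 / 157 = 3.586 mg/L
k = ln2 / t½ = 0.693147 / 11.6 = 0.05975 h⁻¹
t = ln(C₀ / C) / k = ln(3.586 / 1.05) / 0.05975
  = ln(3.415) / 0.05975 = 1.228 / 0.05975 = 20.55 h

21 h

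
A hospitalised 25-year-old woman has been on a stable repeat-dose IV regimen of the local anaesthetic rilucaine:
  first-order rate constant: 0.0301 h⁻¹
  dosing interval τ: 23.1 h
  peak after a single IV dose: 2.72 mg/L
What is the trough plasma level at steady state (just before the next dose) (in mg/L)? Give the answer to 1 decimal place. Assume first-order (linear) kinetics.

e^(−kτ) = e^(−0.03010 × 23.1) = 0.4989
Accumulation ratio R = 1 / (1 − e^(−kτ)) = 1 / (1 − 0.4989) = 1.996
Steady-state trough = C₀ × R × e^(−kτ) = 2.72 × 1.996 × 0.4989 = 2.709 mg/L

2.7 mg/L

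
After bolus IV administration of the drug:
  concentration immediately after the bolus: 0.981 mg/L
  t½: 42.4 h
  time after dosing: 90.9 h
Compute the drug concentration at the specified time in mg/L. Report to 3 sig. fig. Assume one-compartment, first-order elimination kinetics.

k = ln2 / t½ = 0.693147 / 42.4 = 0.01635 h⁻¹
C = C₀ · e^(−k·t) = 0.9810 × e^(−0.01635 × 90.9)
  = 0.9810 × 0.2262 = 0.2219 mg/L

0.222 mg/L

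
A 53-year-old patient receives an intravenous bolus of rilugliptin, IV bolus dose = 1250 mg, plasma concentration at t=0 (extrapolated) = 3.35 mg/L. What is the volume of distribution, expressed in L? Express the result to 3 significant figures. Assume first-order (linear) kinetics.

373 L

Vd = Dose / C₀ = 1250 / 3.35 = 373.1 L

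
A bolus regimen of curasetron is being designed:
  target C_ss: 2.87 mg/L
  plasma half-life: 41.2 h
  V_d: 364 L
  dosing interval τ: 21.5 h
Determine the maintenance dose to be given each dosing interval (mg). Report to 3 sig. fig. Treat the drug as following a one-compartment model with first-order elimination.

378 mg

k = ln2 / t½ = 0.693147 / 41.2 = 0.01682 h⁻¹
CL = k × Vd = 0.01682 × 364 = 6.122 L/h
At steady state, Dose/τ = Css × CL.
Dose = Css × CL × τ = 2.87 × 6.122 × 21.5 = 377.8 mg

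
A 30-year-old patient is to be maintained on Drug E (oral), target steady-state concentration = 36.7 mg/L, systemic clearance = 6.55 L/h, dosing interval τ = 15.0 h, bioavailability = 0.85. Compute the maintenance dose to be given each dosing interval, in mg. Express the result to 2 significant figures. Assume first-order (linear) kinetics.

4200 mg

At steady state, F × (Dose/τ) = Css × CL.
Dose = Css × CL × τ / F = 36.7 × 6.550 × 15.0 / 0.85 = 4242 mg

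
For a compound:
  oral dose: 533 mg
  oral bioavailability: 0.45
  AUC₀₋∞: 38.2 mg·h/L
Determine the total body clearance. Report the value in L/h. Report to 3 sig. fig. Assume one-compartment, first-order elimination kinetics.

CL = F·Dose / AUC = 0.45 × 533 / 38.2 = 6.279 L/h

6.28 L/h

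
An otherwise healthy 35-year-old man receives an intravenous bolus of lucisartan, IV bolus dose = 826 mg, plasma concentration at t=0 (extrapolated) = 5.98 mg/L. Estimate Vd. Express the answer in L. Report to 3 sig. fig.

138 L

Vd = Dose / C₀ = 826.0 / 5.98 = 138.1 L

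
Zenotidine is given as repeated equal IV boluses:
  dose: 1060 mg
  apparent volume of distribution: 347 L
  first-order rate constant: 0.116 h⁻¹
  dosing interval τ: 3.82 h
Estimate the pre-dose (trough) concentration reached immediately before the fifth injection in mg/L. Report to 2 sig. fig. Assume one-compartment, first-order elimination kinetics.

C₀ per dose = Dose / Vd = 1060 / 347 = 3.055 mg/L
Fraction remaining after one interval: r = e^(−kτ) = e^(−0.1160 × 3.82) = 0.6420
Before dose 5, 4 doses have been given (aged 1τ, 2τ, 3τ, 4τ).
C_trough = C₀ × (r + r² + … + r^4) = C₀ × r(1−r^4)/(1−r)
        = 3.055 × 0.6420 × (1 − 0.1699) / (1 − 0.6420) = 4.548 mg/L

4.5 mg/L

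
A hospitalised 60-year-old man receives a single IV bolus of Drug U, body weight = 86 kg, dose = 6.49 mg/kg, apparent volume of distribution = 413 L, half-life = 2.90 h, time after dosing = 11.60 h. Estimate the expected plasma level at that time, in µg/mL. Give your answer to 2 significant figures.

0.084 µg/mL

Total dose = 6.49 × 86 = 558.1 mg
C₀ = Dose / Vd = 558.1 / 413 = 1.351 mg/L
k = ln2 / t½ = 0.693147 / 2.90 = 0.2390 h⁻¹
t / t½ = 11.60 / 2.90 = 4 half-lives
C = C₀ × (1/2)^4 = 1.351 × 0.06250 = 0.08444 mg/L
(0.08444 mg/L = 0.08444 µg/mL)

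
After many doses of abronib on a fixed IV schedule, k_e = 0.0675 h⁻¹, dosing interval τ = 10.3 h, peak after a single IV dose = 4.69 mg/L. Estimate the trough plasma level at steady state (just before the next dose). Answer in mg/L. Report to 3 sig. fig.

4.67 mg/L

e^(−kτ) = e^(−0.06750 × 10.3) = 0.4989
Accumulation ratio R = 1 / (1 − e^(−kτ)) = 1 / (1 − 0.4989) = 1.996
Steady-state trough = C₀ × R × e^(−kτ) = 4.69 × 1.996 × 0.4989 = 4.670 mg/L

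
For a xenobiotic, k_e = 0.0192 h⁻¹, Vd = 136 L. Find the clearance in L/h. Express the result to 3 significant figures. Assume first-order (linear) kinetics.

CL = k × Vd = 0.0192 × 136 = 2.611 L/h

2.61 L/h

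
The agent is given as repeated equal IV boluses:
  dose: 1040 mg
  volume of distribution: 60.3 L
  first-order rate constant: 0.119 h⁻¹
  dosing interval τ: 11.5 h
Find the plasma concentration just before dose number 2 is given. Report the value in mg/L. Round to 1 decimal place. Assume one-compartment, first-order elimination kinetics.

4.4 mg/L

C₀ per dose = Dose / Vd = 1040 / 60.3 = 17.25 mg/L
Fraction remaining after one interval: r = e^(−kτ) = e^(−0.1190 × 11.5) = 0.2545
Before dose 2, 1 dose has been given (aged 1τ).
C_trough = C₀ × r = 17.25 × 0.2545 = 4.390 mg/L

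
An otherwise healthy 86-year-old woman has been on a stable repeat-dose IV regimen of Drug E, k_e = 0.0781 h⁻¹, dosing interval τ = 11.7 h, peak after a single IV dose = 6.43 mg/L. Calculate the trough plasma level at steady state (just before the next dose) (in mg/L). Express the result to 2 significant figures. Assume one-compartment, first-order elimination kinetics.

4.3 mg/L

e^(−kτ) = e^(−0.07810 × 11.7) = 0.4010
Accumulation ratio R = 1 / (1 − e^(−kτ)) = 1 / (1 − 0.4010) = 1.669
Steady-state trough = C₀ × R × e^(−kτ) = 6.43 × 1.669 × 0.4010 = 4.303 mg/L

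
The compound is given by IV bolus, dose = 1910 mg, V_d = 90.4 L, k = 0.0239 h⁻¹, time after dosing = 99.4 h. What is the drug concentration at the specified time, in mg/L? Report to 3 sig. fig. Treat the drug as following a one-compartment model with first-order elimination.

1.96 mg/L

C₀ = Dose / Vd = 1910 / 90.4 = 21.13 mg/L
C = C₀ · e^(−k·t) = 21.13 × e^(−0.02390 × 99.4)
  = 21.13 × 0.09295 = 1.964 mg/L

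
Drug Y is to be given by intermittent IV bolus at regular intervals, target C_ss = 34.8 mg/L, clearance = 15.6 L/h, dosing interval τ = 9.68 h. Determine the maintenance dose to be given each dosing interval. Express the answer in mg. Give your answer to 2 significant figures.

5300 mg

At steady state, Dose/τ = Css × CL.
Dose = Css × CL × τ = 34.8 × 15.60 × 9.68 = 5255 mg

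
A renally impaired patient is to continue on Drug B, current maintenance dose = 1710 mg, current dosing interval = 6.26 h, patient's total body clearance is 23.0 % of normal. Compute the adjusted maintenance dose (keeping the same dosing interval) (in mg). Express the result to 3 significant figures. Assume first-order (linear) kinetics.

To keep the same average steady-state level, dosing rate must scale with clearance.
CL ratio = 23.0 / 100 = 0.2300
New dose (same interval) = 1710 × 0.2300 = 393.3 mg

393 mg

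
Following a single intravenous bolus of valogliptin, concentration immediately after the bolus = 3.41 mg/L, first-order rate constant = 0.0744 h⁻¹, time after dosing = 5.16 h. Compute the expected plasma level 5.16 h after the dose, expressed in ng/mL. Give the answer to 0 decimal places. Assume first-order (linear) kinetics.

2323 ng/mL

C = C₀ · e^(−k·t) = 3.410 × e^(−0.07440 × 5.16)
  = 3.410 × 0.6812 = 2.323 mg/L
Convert: 2.323 mg/L × 1000 = 2323 ng/mL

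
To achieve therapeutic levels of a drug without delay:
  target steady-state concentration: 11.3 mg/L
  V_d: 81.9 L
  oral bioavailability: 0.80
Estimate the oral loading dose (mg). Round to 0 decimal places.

1157 mg

LD = Css × Vd / F = 11.3 × 81.9 / 0.80 = 1157 mg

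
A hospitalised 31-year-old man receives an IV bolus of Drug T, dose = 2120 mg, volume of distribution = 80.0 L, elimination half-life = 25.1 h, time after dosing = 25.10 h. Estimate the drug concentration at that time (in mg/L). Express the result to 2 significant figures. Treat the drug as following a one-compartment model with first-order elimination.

C₀ = Dose / Vd = 2120 / 80.0 = 26.50 mg/L
k = ln2 / t½ = 0.693147 / 25.1 = 0.02762 h⁻¹
t / t½ = 25.10 / 25.1 = 1 half-lives
C = C₀ × (1/2)^1 = 26.50 × 0.5000 = 13.25 mg/L

13 mg/L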